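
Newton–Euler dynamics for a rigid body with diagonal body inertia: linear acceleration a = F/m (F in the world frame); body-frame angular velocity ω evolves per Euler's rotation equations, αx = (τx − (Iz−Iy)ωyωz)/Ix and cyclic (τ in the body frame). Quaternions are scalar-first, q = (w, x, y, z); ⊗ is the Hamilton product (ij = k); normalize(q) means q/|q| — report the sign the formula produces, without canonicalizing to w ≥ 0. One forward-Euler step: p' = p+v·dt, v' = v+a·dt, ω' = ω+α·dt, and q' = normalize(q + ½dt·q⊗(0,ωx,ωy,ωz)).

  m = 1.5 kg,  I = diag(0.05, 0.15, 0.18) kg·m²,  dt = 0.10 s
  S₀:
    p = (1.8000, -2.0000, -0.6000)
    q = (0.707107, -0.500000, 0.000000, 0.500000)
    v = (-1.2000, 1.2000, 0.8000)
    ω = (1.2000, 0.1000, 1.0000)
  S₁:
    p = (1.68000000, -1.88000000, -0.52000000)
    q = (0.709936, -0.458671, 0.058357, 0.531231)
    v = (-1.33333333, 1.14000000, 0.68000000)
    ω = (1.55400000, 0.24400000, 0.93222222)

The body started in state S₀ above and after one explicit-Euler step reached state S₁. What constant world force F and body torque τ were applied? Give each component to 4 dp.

F = (-2.0000, -0.9000, -1.8000)
τ = (0.1800, 0.0600, -0.1100)

Δv = v₁−v₀ = (-0.13333333, -0.06000000, -0.12000000)
m·(v₁−v₀)/dt = (-2.0000, -0.9000, -1.8000)
Δω = ω₁−ω₀ = (0.35400000, 0.14400000, -0.06777778)
I·α + gyro = (0.1800, 0.0600, -0.1100)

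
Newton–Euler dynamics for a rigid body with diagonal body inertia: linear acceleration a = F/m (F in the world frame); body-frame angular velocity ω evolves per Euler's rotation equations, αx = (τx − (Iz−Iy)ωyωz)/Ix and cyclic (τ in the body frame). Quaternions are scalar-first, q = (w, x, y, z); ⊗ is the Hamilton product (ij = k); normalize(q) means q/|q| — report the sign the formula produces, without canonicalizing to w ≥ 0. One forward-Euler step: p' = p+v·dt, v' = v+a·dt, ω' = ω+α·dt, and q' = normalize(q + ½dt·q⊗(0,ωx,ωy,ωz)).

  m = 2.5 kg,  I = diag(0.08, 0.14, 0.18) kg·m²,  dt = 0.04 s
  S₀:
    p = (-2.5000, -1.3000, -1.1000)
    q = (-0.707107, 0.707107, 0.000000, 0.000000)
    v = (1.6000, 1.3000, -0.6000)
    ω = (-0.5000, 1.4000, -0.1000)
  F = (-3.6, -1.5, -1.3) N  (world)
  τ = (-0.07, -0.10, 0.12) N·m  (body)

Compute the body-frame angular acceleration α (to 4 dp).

α = (-0.8050, -0.6786, 0.9000)

ω×(Iω) gyroscopic = (-0.0056, -0.0050, -0.0420)
α = I⁻¹(τ − ω×Iω) = (-0.8050, -0.6786, 0.9000)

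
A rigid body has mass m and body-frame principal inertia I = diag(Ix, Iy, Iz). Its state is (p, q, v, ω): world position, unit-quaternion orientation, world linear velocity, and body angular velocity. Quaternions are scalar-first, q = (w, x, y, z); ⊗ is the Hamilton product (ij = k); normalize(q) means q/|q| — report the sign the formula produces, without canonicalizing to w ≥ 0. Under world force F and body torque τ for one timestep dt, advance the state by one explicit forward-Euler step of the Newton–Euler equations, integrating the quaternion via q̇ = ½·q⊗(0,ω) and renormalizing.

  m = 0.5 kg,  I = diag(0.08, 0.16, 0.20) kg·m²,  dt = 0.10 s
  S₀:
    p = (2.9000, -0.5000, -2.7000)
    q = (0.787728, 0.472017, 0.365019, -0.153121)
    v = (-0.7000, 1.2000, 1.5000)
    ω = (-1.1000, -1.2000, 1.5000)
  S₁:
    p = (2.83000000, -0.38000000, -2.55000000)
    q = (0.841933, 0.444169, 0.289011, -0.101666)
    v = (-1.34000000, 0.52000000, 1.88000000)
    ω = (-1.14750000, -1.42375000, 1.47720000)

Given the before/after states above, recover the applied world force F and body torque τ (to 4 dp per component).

rate change Δω = (-0.04750000, -0.22375000, -0.02280000)
applied torque τ = (-0.1100, -0.1600, 0.0600)
v₁ − v₀ = (-0.64000000, -0.68000000, 0.38000000)
F = m·Δv/dt = (-3.2000, -3.4000, 1.9000)

F = (-3.2000, -3.4000, 1.9000)
τ = (-0.1100, -0.1600, 0.0600)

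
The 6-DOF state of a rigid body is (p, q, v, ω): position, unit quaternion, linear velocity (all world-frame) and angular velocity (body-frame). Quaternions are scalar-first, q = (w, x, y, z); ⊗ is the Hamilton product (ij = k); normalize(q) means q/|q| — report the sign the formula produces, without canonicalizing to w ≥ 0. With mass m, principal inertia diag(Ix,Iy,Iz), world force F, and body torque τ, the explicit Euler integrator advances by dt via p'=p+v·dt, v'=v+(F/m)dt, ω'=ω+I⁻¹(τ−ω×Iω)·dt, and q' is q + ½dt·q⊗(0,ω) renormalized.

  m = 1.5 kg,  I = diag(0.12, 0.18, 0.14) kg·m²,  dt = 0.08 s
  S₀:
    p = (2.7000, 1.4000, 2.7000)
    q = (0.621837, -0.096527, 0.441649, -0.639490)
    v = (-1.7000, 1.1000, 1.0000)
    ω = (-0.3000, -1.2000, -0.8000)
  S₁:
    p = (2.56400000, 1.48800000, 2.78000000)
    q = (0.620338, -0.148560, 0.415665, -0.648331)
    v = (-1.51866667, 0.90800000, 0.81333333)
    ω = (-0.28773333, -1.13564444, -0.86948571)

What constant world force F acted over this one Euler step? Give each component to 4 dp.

F = (3.4000, -3.6000, -3.5000)

velocity change Δv = (0.18133333, -0.19200000, -0.18666667)
F = m·Δv/dt = (3.4000, -3.6000, -3.5000)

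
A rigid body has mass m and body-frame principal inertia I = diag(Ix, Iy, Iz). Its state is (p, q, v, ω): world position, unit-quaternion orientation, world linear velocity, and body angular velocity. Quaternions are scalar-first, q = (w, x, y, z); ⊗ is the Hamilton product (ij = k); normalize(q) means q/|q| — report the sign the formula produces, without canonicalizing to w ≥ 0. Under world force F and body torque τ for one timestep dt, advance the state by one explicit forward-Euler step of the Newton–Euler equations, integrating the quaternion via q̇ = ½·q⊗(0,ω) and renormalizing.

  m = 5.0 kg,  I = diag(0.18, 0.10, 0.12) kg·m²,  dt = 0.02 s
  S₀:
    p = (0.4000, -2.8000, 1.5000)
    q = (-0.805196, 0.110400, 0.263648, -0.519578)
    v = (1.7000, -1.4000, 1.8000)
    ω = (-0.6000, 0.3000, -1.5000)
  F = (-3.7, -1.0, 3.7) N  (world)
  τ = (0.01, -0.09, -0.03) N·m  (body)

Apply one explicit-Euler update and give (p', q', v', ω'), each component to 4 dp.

α = I⁻¹(τ − ω×Iω) = (0.1056, -1.4400, -0.3700)
ω + α·dt = (-0.5979, 0.2712, -1.5074)
Hamilton product q⊗(0,ω) = (-0.7922214, 0.2435190, 0.2357880, 1.3991028)
q + ½dt·q⊗(0,ω), renormalized = (-0.8130, 0.1128, 0.2660, -0.5055)
a = F/m = (-0.7400, -0.2000, 0.7400)
new position p' = (0.4340, -2.8280, 1.5360)
v + (F/m)dt = (1.6852, -1.4040, 1.8148)

p' = (0.4340, -2.8280, 1.5360)
q' = (-0.8130, 0.1128, 0.2660, -0.5055)
v' = (1.6852, -1.4040, 1.8148)
ω' = (-0.5979, 0.2712, -1.5074)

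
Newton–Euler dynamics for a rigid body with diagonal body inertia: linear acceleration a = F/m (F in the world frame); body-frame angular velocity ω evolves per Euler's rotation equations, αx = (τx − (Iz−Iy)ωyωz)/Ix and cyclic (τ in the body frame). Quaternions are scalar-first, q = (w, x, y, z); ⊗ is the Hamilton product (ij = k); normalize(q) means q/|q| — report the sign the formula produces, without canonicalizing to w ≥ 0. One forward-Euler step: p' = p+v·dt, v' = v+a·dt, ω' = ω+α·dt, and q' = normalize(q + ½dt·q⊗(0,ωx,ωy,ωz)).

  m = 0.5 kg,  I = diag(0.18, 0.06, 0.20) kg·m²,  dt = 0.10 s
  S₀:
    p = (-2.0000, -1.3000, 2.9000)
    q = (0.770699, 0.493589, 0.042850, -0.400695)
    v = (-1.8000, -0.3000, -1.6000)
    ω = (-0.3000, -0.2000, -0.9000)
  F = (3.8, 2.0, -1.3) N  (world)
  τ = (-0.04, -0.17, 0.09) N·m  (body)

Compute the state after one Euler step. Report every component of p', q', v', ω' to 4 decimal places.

new position p' = (-2.1800, -1.3300, 2.7400)
v + (F/m)dt = (-1.0400, 0.1000, -1.8600)
precession coupling ω×(Iω) = (0.0252, -0.0054, -0.0072)
α = I⁻¹(τ − ω×Iω) = (-0.3622, -2.7433, 0.4860)
ω + α·dt = (-0.3362, -0.4743, -0.8514)
q⊗(0,ω) = (-0.2039788, -0.3499137, 0.4102988, -0.7794919)
q' = normalize(q + ½dt·q⊗(0,ω)) = (0.7596, 0.4755, 0.0633, -0.4392)

p' = (-2.1800, -1.3300, 2.7400)
q' = (0.7596, 0.4755, 0.0633, -0.4392)
v' = (-1.0400, 0.1000, -1.8600)
ω' = (-0.3362, -0.4743, -0.8514)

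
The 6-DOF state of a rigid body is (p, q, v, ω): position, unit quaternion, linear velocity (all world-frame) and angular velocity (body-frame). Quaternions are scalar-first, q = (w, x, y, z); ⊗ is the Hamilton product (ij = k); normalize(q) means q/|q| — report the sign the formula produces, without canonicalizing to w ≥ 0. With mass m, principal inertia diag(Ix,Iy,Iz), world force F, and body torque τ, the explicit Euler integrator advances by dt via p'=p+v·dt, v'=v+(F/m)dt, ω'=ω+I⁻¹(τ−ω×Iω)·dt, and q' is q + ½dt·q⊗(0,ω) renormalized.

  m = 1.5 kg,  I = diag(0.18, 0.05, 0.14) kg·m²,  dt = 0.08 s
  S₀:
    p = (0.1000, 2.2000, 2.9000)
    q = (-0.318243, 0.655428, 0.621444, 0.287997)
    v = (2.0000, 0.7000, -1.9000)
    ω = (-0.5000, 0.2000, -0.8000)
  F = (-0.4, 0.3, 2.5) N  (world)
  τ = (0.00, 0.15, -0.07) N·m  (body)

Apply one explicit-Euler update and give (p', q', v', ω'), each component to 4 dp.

p' = (0.2600, 2.2560, 2.7480)
q' = (-0.3007, 0.6391, 0.6336, 0.3156)
v' = (1.9787, 0.7160, -1.7667)
ω' = (-0.4936, 0.4144, -0.8474)

a = (-0.2667, 0.2000, 1.6667)
p' = p + v·dt = (0.2600, 2.2560, 2.7480)
new velocity v' = (1.9787, 0.7160, -1.7667)
(τ − ω×Iω)/I = (0.0800, 2.6800, -0.5929)
new body rate ω' = (-0.4936, 0.4144, -0.8474)
2q̇ = q⊗(0,ω) = (0.4338228, -0.3956331, 0.3166953, 0.6964020)
q' = normalize(q + ½dt·q⊗(0,ω)) = (-0.3007, 0.6391, 0.6336, 0.3156)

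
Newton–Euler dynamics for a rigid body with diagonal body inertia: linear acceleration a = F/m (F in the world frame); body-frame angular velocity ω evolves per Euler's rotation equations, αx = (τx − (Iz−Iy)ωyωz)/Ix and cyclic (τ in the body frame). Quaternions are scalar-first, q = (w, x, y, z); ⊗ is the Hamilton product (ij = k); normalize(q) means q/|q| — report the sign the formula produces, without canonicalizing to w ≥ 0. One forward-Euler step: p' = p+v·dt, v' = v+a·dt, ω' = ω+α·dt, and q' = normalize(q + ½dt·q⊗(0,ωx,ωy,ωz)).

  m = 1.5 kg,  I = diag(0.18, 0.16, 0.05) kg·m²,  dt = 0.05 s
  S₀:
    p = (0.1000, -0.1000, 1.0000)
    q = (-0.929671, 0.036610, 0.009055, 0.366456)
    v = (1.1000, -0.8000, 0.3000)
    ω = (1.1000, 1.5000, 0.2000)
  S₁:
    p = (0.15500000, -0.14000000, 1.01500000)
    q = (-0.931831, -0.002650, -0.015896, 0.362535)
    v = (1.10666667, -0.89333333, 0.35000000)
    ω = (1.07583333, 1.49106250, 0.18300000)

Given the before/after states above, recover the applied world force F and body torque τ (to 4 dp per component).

F = (0.2000, -2.8000, 1.5000)
τ = (-0.1200, 0.0000, -0.0500)

rate change Δω = (-0.02416667, -0.00893750, -0.01700000)
I·α + gyro = (-0.1200, 0.0000, -0.0500)
v₁ − v₀ = (0.00666667, -0.09333333, 0.05000000)
m·(v₁−v₀)/dt = (0.2000, -2.8000, 1.5000)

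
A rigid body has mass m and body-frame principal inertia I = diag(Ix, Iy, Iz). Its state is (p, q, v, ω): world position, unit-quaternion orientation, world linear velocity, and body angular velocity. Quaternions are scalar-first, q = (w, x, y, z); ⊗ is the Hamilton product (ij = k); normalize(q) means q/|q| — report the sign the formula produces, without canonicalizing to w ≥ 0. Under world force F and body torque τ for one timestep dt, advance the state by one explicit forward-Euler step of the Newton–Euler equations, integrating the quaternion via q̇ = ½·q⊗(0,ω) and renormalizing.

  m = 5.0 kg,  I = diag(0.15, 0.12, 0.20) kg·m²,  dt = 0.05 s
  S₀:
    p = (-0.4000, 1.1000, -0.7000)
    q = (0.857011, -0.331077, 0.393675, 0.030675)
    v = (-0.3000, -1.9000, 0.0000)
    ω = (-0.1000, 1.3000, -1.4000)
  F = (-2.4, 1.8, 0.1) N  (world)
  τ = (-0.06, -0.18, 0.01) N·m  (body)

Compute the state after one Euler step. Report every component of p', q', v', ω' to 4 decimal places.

p' = (-0.4150, 1.0050, -0.7000)
q' = (0.8435, -0.3476, 0.4094, -0.0091)
v' = (-0.3240, -1.8820, 0.0010)
ω' = (-0.0715, 1.2279, -1.3985)

p' = p + v·dt = (-0.4150, 1.0050, -0.7000)
new velocity v' = (-0.3240, -1.8820, 0.0010)
precession coupling ω×(Iω) = (-0.1456, -0.0070, 0.0039)
angular accel α = (0.5707, -1.4417, 0.0305)
new body rate ω' = (-0.0715, 1.2279, -1.3985)
q⊗(0,ω) = (-0.5019402, -0.6767236, 0.6475390, -1.5908480)
q' = normalize(q + ½dt·q⊗(0,ω)) = (0.8435, -0.3476, 0.4094, -0.0091)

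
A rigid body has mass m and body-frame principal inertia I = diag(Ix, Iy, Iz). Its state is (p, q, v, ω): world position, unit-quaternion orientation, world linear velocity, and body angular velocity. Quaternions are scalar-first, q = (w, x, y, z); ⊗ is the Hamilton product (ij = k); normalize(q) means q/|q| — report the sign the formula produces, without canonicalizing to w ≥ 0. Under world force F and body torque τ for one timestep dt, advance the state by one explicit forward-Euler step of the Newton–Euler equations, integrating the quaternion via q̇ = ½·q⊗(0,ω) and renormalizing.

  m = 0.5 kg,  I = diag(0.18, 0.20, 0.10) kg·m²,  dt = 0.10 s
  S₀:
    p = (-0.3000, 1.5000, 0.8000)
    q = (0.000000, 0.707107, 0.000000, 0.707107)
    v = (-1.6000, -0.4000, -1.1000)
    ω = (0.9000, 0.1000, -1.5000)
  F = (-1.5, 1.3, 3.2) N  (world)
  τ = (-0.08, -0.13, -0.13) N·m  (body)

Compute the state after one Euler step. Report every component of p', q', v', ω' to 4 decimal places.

p' = (-0.4600, 1.4600, 0.6900)
q' = (0.0211, 0.7009, 0.0845, 0.7079)
v' = (-1.9000, -0.1400, -0.4600)
ω' = (0.8472, 0.0890, -1.6318)

a = (-3.0000, 2.6000, 6.4000)
new position p' = (-0.4600, 1.4600, 0.6900)
v' = v + a·dt = (-1.9000, -0.1400, -0.4600)
angular accel α = (-0.5278, -0.1100, -1.3180)
new body rate ω' = (0.8472, 0.0890, -1.6318)
2q̇ = q⊗(0,ω) = (0.4242642, -0.0707107, 1.6970568, 0.0707107)
q' = normalize(q + ½dt·q⊗(0,ω)) = (0.0211, 0.7009, 0.0845, 0.7079)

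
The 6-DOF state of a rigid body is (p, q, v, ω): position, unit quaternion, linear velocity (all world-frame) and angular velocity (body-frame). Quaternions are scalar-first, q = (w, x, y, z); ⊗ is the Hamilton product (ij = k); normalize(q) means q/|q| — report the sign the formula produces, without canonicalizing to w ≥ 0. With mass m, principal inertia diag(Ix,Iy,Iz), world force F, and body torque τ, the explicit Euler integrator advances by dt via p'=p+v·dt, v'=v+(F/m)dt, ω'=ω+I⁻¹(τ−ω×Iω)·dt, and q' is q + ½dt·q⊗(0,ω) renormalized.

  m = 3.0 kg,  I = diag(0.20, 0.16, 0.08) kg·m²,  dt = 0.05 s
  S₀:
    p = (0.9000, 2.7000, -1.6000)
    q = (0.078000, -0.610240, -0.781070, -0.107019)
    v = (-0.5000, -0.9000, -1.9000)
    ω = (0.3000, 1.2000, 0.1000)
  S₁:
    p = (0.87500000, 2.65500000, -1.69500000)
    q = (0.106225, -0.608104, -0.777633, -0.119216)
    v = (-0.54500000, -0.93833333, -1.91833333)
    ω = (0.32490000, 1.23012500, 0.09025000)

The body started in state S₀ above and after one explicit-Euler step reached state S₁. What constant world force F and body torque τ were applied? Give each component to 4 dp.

F = (-2.7000, -2.3000, -1.1000)
τ = (0.0900, 0.1000, -0.0300)

velocity change Δv = (-0.04500000, -0.03833333, -0.01833333)
F = m·Δv/dt = (-2.7000, -2.3000, -1.1000)
rate change Δω = (0.02490000, 0.03012500, -0.00975000)
ω₀×(Iω₀) = (-0.0096, 0.0036, -0.0144)
applied torque τ = (0.0900, 0.1000, -0.0300)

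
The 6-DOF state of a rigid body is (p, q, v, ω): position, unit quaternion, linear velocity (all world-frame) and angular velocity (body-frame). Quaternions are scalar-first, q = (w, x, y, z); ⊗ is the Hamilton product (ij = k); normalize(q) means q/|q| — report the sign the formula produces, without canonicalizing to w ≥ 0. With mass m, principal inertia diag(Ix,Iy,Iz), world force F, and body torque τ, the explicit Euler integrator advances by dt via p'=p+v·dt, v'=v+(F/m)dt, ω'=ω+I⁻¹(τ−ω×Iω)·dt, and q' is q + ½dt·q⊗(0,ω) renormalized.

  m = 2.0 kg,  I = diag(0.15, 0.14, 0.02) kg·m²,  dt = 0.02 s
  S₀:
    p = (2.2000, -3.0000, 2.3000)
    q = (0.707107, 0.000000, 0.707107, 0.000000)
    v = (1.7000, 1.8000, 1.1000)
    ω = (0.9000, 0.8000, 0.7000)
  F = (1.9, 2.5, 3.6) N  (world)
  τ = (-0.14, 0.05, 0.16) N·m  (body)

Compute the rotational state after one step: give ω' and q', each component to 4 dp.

precession coupling ω×(Iω) = (-0.0672, 0.0819, -0.0072)
α = I⁻¹(τ − ω×Iω) = (-0.4853, -0.2279, 8.3600)
new body rate ω' = (0.8903, 0.7954, 0.8672)
2q̇ = q⊗(0,ω) = (-0.5656856, 1.1313712, 0.5656856, -0.1414214)
q + ½dt·q⊗(0,ω), renormalized = (0.7014, 0.0113, 0.7127, -0.0014)

ω' = (0.8903, 0.7954, 0.8672)
q' = (0.7014, 0.0113, 0.7127, -0.0014)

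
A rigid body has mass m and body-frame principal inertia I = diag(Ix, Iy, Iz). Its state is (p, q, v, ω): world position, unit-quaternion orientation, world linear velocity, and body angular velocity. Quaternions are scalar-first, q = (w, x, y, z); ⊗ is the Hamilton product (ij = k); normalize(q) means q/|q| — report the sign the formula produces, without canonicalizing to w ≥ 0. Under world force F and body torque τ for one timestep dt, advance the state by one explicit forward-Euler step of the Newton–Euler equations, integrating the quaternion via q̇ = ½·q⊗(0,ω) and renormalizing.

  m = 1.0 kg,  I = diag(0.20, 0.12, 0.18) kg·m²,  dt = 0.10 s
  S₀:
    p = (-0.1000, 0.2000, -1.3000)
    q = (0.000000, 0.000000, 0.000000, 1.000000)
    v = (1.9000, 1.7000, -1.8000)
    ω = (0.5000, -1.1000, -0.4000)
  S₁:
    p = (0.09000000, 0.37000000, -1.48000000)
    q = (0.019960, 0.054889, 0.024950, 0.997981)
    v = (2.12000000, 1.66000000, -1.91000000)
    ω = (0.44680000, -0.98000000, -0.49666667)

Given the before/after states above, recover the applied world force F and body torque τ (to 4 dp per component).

F = (2.2000, -0.4000, -1.1000)
τ = (-0.0800, 0.1400, -0.1300)

Δv = v₁−v₀ = (0.22000000, -0.04000000, -0.11000000)
F = m·Δv/dt = (2.2000, -0.4000, -1.1000)
Δω = ω₁−ω₀ = (-0.05320000, 0.12000000, -0.09666667)
gyro term ω₀×Iω₀ = (0.0264, -0.0040, 0.0440)
τ = I·(Δω/dt) + ω₀×(Iω₀) = (-0.0800, 0.1400, -0.1300)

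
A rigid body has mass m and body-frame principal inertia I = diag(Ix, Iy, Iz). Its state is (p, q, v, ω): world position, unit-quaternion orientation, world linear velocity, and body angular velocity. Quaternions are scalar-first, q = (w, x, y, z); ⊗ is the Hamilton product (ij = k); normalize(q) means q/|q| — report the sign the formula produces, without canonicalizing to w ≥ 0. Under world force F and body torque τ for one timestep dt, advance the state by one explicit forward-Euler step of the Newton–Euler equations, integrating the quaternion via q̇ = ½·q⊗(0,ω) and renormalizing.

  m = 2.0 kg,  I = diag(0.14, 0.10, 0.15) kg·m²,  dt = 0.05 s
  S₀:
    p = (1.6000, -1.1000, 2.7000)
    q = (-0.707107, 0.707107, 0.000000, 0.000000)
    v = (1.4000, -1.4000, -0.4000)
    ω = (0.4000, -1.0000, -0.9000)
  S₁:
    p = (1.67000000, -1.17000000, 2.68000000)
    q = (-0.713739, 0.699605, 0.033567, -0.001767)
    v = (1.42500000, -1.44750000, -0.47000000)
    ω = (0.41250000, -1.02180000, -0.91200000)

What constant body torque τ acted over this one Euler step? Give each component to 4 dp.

ω₁ − ω₀ = (0.01250000, -0.02180000, -0.01200000)
τ = I·(Δω/dt) + ω₀×(Iω₀) = (0.0800, -0.0400, -0.0200)

τ = (0.0800, -0.0400, -0.0200)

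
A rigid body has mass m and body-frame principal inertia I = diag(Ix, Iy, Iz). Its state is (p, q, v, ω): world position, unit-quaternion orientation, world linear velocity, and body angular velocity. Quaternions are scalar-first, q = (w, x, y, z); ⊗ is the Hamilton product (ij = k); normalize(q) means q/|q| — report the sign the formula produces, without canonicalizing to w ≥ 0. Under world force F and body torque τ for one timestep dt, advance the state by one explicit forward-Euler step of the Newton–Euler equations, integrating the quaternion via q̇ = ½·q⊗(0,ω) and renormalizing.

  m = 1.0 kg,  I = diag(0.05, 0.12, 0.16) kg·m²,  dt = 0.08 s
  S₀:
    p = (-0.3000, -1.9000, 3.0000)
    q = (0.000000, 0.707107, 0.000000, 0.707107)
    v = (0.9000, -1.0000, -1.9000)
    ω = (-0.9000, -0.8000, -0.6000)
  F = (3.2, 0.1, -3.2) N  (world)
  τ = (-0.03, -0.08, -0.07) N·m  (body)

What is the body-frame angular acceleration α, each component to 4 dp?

α = (-0.9840, -0.1717, -0.7525)

gyro term ω×Iω = (0.0192, -0.0594, 0.0504)
α = I⁻¹(τ − ω×Iω) = (-0.9840, -0.1717, -0.7525)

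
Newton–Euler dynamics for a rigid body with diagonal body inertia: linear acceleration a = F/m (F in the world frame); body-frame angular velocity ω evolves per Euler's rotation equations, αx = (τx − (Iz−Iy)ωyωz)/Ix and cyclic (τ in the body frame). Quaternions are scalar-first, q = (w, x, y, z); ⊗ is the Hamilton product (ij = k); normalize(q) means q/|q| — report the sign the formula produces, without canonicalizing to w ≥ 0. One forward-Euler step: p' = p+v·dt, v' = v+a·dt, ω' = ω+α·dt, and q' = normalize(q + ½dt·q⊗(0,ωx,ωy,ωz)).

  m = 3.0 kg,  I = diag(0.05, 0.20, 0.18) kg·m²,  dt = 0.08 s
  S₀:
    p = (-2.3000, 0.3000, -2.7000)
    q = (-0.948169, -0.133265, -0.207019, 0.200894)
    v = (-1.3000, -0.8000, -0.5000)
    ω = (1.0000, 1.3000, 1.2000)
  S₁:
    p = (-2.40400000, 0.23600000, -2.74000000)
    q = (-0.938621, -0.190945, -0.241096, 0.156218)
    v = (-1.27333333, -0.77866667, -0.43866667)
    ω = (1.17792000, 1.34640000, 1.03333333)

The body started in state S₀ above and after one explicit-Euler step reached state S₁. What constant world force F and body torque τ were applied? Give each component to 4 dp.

Δv = v₁−v₀ = (0.02666667, 0.02133333, 0.06133333)
F = m·Δv/dt = (1.0000, 0.8000, 2.3000)
Δω = ω₁−ω₀ = (0.17792000, 0.04640000, -0.16666667)
gyro term ω₀×Iω₀ = (-0.0312, -0.1560, 0.1950)
τ = I·(Δω/dt) + ω₀×(Iω₀) = (0.0800, -0.0400, -0.1800)

F = (1.0000, 0.8000, 2.3000)
τ = (0.0800, -0.0400, -0.1800)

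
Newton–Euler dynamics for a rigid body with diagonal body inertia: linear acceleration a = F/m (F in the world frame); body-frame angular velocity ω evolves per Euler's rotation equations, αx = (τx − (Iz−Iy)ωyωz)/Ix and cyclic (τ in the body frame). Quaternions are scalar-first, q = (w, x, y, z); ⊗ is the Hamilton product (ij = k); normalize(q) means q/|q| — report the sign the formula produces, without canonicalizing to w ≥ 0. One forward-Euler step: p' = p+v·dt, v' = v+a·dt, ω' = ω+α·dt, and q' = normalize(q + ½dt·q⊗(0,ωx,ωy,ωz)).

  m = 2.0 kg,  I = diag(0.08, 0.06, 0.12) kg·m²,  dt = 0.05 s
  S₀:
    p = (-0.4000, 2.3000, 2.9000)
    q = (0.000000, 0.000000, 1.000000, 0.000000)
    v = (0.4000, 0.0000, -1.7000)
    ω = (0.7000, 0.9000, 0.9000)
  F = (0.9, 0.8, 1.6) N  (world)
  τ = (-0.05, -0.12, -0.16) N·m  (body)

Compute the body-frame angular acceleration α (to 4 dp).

precession coupling ω×(Iω) = (0.0486, -0.0252, -0.0126)
(τ − ω×Iω)/I = (-1.2325, -1.5800, -1.2283)

α = (-1.2325, -1.5800, -1.2283)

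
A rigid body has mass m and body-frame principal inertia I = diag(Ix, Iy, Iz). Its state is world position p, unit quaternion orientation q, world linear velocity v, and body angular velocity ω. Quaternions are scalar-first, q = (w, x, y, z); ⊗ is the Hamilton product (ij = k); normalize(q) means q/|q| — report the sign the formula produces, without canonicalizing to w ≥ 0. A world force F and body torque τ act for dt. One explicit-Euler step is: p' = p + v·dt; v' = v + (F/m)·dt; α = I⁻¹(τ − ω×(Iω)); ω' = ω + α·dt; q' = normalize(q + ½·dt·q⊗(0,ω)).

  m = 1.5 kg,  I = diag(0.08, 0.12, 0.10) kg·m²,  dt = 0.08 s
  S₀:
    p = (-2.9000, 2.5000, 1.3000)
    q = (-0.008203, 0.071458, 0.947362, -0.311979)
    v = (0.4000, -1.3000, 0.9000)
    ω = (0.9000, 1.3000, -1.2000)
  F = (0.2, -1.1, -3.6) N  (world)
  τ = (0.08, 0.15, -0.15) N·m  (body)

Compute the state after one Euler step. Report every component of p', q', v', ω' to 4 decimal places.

p' = (-2.8680, 2.3960, 1.3720)
q' = (-0.0748, 0.0418, 0.9362, -0.3409)
v' = (0.4107, -1.3587, 0.7080)
ω' = (0.9488, 1.3856, -1.3574)

linear accel F/m = (0.1333, -0.7333, -2.4000)
p' = p + v·dt = (-2.8680, 2.3960, 1.3720)
v + (F/m)dt = (0.4107, -1.3587, 0.7080)
(τ − ω×Iω)/I = (0.6100, 1.0700, -1.9680)
ω + α·dt = (0.9488, 1.3856, -1.3574)
q⊗(0,ω) = (-1.6702576, -0.7386444, -0.2056954, -0.7498868)
updated quaternion q' = (-0.0748, 0.0418, 0.9362, -0.3409)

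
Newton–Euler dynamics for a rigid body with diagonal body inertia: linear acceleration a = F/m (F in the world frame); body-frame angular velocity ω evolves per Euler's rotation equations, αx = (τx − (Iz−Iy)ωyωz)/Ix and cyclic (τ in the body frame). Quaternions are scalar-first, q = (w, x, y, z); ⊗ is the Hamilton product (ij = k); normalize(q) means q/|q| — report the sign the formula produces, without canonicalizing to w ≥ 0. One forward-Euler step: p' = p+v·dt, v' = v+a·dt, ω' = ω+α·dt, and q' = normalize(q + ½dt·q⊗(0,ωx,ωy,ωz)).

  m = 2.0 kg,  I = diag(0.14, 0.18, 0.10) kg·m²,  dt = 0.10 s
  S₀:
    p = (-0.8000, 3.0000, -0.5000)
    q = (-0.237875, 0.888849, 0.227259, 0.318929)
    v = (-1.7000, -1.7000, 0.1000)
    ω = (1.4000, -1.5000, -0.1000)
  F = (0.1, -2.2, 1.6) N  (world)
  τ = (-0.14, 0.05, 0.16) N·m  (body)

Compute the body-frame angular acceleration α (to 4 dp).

precession coupling ω×(Iω) = (-0.0120, -0.0056, -0.0840)
angular accel α = (-0.9143, 0.3089, 2.4400)

α = (-0.9143, 0.3089, 2.4400)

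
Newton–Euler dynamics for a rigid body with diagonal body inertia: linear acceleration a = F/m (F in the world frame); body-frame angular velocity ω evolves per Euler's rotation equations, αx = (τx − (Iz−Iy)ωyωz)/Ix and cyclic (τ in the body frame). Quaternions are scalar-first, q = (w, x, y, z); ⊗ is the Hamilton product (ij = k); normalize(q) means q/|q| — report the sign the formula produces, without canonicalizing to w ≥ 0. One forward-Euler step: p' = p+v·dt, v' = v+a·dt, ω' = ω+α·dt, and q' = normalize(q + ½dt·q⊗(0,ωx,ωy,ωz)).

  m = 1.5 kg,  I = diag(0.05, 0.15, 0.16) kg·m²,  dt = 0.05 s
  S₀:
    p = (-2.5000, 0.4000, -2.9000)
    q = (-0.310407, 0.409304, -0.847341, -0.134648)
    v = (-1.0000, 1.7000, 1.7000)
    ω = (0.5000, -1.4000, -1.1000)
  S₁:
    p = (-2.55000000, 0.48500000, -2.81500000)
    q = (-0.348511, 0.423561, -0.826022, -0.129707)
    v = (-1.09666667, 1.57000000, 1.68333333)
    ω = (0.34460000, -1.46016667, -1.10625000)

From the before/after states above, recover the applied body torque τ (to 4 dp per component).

τ = (-0.1400, -0.1200, -0.0900)

rate change Δω = (-0.15540000, -0.06016667, -0.00625000)
precession coupling = (0.0154, 0.0605, -0.0700)
I·α + gyro = (-0.1400, -0.1200, -0.0900)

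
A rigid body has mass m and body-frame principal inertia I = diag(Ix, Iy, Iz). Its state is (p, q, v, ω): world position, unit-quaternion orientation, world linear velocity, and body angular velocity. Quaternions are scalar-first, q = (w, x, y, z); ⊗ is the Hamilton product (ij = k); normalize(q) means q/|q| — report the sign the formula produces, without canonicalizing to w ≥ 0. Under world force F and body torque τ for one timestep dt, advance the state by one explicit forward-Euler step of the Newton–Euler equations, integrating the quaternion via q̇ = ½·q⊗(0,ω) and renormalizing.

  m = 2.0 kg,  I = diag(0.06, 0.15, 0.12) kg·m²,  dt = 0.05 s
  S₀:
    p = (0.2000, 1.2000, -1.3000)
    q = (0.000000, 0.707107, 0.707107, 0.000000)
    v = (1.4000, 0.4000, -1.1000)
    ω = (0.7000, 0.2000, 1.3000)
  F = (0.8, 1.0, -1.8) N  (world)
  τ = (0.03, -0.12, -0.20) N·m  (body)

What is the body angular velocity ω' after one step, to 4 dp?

ω' = (0.7315, 0.1782, 1.2114)

ω×(Iω) gyroscopic = (-0.0078, -0.0546, 0.0126)
α = I⁻¹(τ − ω×Iω) = (0.6300, -0.4360, -1.7717)
ω + α·dt = (0.7315, 0.1782, 1.2114)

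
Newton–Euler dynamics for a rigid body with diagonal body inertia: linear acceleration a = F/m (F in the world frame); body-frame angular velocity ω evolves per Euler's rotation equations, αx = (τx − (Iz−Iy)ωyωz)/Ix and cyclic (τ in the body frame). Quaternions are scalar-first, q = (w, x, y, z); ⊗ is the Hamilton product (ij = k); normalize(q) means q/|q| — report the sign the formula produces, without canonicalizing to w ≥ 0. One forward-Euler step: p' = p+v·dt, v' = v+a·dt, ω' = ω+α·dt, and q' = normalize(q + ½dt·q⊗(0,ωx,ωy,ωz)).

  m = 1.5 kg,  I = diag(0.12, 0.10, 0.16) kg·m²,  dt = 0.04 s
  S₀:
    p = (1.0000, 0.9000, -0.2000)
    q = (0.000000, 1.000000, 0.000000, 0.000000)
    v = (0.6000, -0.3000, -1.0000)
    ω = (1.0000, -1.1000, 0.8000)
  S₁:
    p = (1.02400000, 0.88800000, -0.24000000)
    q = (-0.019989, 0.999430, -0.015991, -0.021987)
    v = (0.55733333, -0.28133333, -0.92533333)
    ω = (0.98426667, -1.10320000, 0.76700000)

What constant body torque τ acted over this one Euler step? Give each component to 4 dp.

τ = (-0.1000, -0.0400, -0.1100)

rate change Δω = (-0.01573333, -0.00320000, -0.03300000)
τ = I·(Δω/dt) + ω₀×(Iω₀) = (-0.1000, -0.0400, -0.1100)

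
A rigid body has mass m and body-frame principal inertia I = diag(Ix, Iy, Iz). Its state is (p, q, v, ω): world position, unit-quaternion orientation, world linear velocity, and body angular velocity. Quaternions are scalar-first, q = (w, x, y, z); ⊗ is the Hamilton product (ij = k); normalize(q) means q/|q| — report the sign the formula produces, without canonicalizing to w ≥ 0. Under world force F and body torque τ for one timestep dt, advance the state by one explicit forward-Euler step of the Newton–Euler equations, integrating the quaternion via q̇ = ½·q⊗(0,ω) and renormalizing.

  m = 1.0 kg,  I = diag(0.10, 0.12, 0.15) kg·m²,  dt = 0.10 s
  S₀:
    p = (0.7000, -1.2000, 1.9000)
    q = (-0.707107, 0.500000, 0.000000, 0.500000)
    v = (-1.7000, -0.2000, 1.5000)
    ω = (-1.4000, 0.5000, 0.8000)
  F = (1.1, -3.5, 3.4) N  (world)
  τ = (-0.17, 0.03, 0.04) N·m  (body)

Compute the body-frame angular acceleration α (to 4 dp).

α = (-1.8200, -0.2167, 0.3600)

ω×(Iω) gyroscopic = (0.0120, 0.0560, -0.0140)
angular accel α = (-1.8200, -0.2167, 0.3600)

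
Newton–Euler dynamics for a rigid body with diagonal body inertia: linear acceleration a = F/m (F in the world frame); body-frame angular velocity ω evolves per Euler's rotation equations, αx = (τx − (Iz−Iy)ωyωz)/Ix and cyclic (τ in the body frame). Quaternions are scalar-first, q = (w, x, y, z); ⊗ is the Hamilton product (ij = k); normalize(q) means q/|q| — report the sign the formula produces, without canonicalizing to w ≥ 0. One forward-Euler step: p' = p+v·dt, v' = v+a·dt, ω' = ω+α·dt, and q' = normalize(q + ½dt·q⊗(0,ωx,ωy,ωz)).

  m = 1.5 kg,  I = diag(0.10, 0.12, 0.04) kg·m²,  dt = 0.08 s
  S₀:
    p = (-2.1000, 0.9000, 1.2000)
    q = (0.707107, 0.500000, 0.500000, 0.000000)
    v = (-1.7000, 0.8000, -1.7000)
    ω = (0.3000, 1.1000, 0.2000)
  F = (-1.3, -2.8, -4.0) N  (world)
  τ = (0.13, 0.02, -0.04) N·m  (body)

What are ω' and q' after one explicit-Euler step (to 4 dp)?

ω' = (0.4181, 1.1109, 0.1068)
q' = (0.6784, 0.5119, 0.5265, 0.0216)

angular accel α = (1.4760, 0.1367, -1.1650)
ω' = ω + α·dt = (0.4181, 1.1109, 0.1068)
q⊗(0,ω) = (-0.7000000, 0.3121321, 0.6778177, 0.5414214)
q + ½dt·q⊗(0,ω), renormalized = (0.6784, 0.5119, 0.5265, 0.0216)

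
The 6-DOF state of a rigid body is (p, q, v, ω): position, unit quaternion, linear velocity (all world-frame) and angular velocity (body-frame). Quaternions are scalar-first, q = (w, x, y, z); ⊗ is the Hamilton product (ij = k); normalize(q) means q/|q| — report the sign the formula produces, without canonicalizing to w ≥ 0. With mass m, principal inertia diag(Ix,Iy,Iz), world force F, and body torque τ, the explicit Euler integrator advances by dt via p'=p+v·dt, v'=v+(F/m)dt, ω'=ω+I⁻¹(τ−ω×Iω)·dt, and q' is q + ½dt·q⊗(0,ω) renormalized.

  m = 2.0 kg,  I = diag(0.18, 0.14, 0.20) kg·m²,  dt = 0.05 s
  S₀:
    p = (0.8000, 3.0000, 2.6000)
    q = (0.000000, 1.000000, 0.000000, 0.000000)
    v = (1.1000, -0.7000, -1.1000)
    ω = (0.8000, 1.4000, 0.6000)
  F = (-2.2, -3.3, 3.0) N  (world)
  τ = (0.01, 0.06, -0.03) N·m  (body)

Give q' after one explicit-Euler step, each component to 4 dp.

q⊗(0,ω) = (-0.8000000, 0.0000000, -0.6000000, 1.4000000)
q + ½dt·q⊗(0,ω), renormalized = (-0.0200, 0.9991, -0.0150, 0.0350)

q' = (-0.0200, 0.9991, -0.0150, 0.0350)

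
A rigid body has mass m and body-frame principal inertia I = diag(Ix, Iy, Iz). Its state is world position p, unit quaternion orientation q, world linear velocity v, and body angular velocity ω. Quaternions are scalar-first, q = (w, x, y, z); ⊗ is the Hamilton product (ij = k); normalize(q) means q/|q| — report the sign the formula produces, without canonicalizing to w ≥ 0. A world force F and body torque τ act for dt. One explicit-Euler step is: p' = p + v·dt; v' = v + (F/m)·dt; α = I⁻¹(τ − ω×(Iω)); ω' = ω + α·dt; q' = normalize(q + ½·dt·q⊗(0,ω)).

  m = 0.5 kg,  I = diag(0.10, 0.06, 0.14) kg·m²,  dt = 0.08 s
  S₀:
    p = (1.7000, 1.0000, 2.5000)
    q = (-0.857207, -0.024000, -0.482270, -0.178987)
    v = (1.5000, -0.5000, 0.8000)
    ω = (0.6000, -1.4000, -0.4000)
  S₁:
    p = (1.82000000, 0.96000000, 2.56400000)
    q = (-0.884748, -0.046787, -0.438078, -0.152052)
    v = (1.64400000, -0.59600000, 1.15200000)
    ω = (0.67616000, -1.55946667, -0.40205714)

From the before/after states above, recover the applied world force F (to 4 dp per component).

F = (0.9000, -0.6000, 2.2000)

Δv = v₁−v₀ = (0.14400000, -0.09600000, 0.35200000)
F = m·Δv/dt = (0.9000, -0.6000, 2.2000)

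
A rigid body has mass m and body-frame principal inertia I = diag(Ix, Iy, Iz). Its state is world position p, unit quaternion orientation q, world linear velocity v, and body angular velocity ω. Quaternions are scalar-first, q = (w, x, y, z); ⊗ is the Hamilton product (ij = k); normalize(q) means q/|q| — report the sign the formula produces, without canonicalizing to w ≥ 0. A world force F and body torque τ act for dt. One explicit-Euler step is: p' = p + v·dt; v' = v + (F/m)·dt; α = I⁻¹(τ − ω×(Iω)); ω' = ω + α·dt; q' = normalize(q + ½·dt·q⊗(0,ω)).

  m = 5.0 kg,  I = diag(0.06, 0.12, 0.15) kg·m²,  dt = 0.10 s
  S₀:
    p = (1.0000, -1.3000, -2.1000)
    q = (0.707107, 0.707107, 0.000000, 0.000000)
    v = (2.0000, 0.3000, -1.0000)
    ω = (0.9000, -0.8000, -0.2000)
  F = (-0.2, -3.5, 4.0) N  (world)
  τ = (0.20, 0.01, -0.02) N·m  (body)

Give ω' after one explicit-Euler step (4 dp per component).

ω' = (1.2253, -0.8052, -0.1845)

ω×(Iω) gyroscopic = (0.0048, 0.0162, -0.0432)
angular accel α = (3.2533, -0.0517, 0.1547)
new body rate ω' = (1.2253, -0.8052, -0.1845)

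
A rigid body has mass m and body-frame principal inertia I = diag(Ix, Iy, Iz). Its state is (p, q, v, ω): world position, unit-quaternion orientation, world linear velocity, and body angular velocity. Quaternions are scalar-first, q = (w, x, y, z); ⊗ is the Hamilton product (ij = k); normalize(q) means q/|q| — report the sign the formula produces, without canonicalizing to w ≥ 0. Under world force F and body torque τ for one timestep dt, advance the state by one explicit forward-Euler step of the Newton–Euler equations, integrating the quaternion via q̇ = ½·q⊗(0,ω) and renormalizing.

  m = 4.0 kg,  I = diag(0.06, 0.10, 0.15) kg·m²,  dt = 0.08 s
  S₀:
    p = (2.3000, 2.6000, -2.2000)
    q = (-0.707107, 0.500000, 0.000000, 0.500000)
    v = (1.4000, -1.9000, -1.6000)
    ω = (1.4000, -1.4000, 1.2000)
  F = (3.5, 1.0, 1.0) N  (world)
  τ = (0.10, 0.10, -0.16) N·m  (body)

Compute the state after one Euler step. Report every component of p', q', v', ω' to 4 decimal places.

p' = (2.4120, 2.4480, -2.3280)
q' = (-0.7559, 0.4863, 0.0434, 0.4362)
v' = (1.4700, -1.8800, -1.5800)
ω' = (1.6453, -1.1990, 1.1565)

α = I⁻¹(τ − ω×Iω) = (3.0667, 2.5120, -0.5440)
new body rate ω' = (1.6453, -1.1990, 1.1565)
Hamilton product q⊗(0,ω) = (-1.3000000, -0.2899498, 1.0899498, -1.5485284)
q + ½dt·q⊗(0,ω), renormalized = (-0.7559, 0.4863, 0.0434, 0.4362)
a = (0.8750, 0.2500, 0.2500)
p + v·dt = (2.4120, 2.4480, -2.3280)
v + (F/m)dt = (1.4700, -1.8800, -1.5800)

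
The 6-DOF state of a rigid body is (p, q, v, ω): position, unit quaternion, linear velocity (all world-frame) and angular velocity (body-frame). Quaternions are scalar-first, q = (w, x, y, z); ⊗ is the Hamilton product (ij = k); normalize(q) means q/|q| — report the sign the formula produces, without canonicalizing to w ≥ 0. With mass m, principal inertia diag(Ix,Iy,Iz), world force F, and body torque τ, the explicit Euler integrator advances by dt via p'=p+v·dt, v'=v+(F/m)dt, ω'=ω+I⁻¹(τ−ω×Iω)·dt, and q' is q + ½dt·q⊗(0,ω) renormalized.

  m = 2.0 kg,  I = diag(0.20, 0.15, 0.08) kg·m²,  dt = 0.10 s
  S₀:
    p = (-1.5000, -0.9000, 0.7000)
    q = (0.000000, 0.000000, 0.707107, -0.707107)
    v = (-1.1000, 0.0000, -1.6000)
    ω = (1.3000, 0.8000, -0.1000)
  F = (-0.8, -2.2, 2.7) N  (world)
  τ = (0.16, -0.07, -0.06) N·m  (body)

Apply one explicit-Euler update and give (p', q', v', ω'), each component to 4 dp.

linear accel F/m = (-0.4000, -1.1000, 1.3500)
new position p' = (-1.6100, -0.9000, 0.5400)
v' = v + a·dt = (-1.1400, -0.1100, -1.4650)
α = I⁻¹(τ − ω×Iω) = (0.7720, -0.3627, -0.1000)
ω' = ω + α·dt = (1.3772, 0.7637, -0.1100)
Hamilton product q⊗(0,ω) = (-0.6363963, 0.4949749, -0.9192391, -0.9192391)
q + ½dt·q⊗(0,ω), renormalized = (-0.0317, 0.0247, 0.6592, -0.7509)

p' = (-1.6100, -0.9000, 0.5400)
q' = (-0.0317, 0.0247, 0.6592, -0.7509)
v' = (-1.1400, -0.1100, -1.4650)
ω' = (1.3772, 0.7637, -0.1100)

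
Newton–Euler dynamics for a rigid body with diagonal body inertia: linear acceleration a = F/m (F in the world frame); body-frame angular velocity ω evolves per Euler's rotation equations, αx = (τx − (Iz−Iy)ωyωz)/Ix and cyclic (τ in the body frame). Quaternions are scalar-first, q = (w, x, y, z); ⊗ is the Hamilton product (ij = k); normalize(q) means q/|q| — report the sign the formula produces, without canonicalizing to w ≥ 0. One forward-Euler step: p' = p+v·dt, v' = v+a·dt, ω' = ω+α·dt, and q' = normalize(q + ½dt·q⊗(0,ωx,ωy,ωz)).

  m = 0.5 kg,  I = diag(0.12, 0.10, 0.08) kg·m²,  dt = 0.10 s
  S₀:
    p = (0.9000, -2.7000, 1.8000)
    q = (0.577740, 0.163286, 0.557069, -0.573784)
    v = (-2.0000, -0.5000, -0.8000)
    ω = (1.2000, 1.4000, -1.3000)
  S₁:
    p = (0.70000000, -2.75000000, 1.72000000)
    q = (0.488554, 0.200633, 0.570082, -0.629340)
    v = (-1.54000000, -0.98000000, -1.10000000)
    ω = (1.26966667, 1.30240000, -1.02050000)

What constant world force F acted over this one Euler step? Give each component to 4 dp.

Δv = v₁−v₀ = (0.46000000, -0.48000000, -0.30000000)
F = m·Δv/dt = (2.3000, -2.4000, -1.5000)

F = (2.3000, -2.4000, -1.5000)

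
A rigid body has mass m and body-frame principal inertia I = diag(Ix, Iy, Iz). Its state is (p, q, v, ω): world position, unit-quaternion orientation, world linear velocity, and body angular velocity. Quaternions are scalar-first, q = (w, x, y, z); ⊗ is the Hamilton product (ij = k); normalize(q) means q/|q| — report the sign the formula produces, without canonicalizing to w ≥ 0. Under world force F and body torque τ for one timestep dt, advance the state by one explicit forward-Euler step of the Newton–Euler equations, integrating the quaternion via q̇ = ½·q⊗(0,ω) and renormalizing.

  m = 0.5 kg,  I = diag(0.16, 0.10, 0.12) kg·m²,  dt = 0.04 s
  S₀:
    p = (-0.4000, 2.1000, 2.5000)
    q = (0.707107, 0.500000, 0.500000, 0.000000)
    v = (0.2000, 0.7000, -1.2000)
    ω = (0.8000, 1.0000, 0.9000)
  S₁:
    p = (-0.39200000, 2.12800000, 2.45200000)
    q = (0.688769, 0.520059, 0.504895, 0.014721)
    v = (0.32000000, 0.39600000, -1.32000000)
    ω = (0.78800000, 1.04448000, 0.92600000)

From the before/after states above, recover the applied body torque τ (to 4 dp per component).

Δω = ω₁−ω₀ = (-0.01200000, 0.04448000, 0.02600000)
τ = I·(Δω/dt) + ω₀×(Iω₀) = (-0.0300, 0.1400, 0.0300)

τ = (-0.0300, 0.1400, 0.0300)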